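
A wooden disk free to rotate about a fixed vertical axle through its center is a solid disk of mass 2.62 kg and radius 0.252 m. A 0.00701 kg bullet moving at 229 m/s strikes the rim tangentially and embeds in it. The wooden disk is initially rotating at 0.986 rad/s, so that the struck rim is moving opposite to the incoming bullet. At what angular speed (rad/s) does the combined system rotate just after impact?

The axle reaction passes through the axle and exerts no torque about it; angular momentum about the axle is conserved through the impact.
I_p = ½(2.62)(0.252)² = 0.08319 kg·m². Taking the sense of the bullet's angular momentum as positive, L_{bullet} = m v R = (0.00701)(229)(0.252) = 0.4045 kg·m²/s.
L_i = −I_p ω_p + m v R = −(0.08319)(0.986) + 0.4045 = 0.3225 kg·m²/s.
After sticking, I_f = I_p + m R² = 0.08319 + (0.00701)(0.252)² = 0.08364 kg·m².
ω_f = L_i / I_f = 0.3225 / 0.08364 = 3.856 rad/s.

|ω_f| ≈ 3.86 rad/s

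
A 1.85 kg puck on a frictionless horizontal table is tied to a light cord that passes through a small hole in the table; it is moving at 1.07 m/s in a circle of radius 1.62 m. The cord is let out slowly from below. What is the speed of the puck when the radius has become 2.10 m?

The only horizontal force on the mass is along the cord (radial), so it exerts no torque about the hole and angular momentum m v r is conserved.
v₂ = v₁ r₁ / r₂ = (1.07)(1.62) / (2.10) = 0.8254 m/s.

v₂ ≈ 0.825 m/s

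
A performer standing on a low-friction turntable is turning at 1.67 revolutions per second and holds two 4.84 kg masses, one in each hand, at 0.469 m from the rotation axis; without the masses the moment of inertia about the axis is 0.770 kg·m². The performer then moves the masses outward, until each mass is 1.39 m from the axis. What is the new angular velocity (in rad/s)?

ω₂ ≈ 1.56 rad/s

Angular momentum about the spin axis is conserved since the torque about it is zero.
I₁ = 0.770 + 2(4.84)(0.469)² = 2.899 kg·m²; I₂ = 0.770 + 2(4.84)(1.39)² = 19.47 kg·m².
ω₂ = I₁ω₁ / I₂ = (2.899)(1.67 rev/s) / (19.47) = 0.2486 rev/s = 1.562 rad/s.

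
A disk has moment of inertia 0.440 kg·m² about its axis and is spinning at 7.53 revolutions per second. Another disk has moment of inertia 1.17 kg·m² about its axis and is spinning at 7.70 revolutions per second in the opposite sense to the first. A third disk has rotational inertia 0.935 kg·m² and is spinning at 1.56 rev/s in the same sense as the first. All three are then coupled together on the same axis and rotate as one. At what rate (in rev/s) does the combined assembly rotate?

No external torque acts about the common axis, so total angular momentum is conserved.
Taking A's sense as positive: L = (0.4400)(7.53) − (1.170)(7.70) + (0.9350)(1.56) = -4.237 kg·m²·rev/s.
Combined I = 0.4400 + 1.170 + 0.9350 = 2.545 kg·m².
ω_f = L / I = -4.237 / 2.545 = -1.665 rev/s.

|ω_f| ≈ 1.66 rev/s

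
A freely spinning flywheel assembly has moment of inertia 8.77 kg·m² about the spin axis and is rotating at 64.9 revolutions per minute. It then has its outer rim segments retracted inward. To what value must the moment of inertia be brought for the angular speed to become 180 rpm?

I₂ ≈ 3.16 kg·m²

Angular momentum about the spin axis is conserved since the torque about it is zero.
I₂ = I₁ω₁ / ω₂ = (8.77)(64.9) / (180) = 3.162 kg·m².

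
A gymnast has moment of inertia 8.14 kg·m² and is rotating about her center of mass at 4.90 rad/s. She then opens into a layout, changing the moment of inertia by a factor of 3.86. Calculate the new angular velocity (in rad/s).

ω₂ ≈ 1.27 rad/s

With no external torque about the axis, L is conserved: I₁ω₁ = I₂ω₂.
I₂ = 3.86 × 8.14 = 31.42 kg·m².
ω₂ = I₁ω₁ / I₂ = (8.140)(4.90 rad/s) / (31.42) = 1.269 rad/s.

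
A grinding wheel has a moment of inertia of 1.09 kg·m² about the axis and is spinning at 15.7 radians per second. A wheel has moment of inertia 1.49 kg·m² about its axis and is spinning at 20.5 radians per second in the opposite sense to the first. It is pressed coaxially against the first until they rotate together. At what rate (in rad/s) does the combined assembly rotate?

No external torque acts about the common axis, so total angular momentum is conserved.
Taking A's sense as positive: L = (1.090)(15.7) − (1.490)(20.5) = -13.43 kg·m²·rad/s.
Combined I = 1.090 + 1.490 = 2.580 kg·m².
ω_f = L / I = -13.43 / 2.580 = -5.206 rad/s.

|ω_f| ≈ 5.21 rad/s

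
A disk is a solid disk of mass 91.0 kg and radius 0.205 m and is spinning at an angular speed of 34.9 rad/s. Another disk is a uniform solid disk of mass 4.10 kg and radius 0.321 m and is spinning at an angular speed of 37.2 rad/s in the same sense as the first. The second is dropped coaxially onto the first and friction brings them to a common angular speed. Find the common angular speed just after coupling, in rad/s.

|ω_f| ≈ 35.1 rad/s

The coupling torques are internal; angular momentum about the shared axis is conserved.
Moments of inertia: I_A = ½(91.0)(0.205)² = 1.912 kg·m²; I_B = ½(4.10)(0.321)² = 0.2112 kg·m².
Taking A's sense as positive: L = (1.912)(34.9) + (0.2112)(37.2) = 74.59 kg·m²·rad/s.
Combined I = 1.912 + 0.2112 = 2.123 kg·m².
ω_f = L / I = 74.59 / 2.123 = 35.13 rad/s.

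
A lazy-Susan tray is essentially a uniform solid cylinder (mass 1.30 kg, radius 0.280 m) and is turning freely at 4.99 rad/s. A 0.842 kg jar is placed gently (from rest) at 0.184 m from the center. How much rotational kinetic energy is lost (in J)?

energy lost ≈ 0.228 J

No external torque acts about the center; L_before = L_after.
I_p = ½(1.30)(0.280)² = 0.05096 kg·m².
Added inertia Σmr² = (0.842)(0.184)² = 0.02851 kg·m²; I_f = 0.05096 + 0.02851 = 0.07947 kg·m².
ω_f = I_p ω_i / I_f = (0.05096)(4.99) / 0.07947 = 3.200 rad/s.
KE_i = ½(0.05096)(4.990 rad/s)² = 0.6345 J; KE_f = ½(0.07947)(3.200)² = 0.4069 J.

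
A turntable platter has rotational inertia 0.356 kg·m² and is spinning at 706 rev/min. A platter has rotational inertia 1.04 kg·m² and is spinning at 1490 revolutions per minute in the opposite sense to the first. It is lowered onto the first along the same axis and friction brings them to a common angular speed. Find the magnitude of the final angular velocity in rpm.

|ω_f| ≈ 930 rpm

The coupling torques are internal; angular momentum about the shared axis is conserved.
Taking A's sense as positive: L = (0.3560)(706) − (1.040)(1490) = -1298 kg·m²·rpm.
Combined I = 0.3560 + 1.040 = 1.396 kg·m².
ω_f = L / I = -1298 / 1.396 = -930.0 rpm.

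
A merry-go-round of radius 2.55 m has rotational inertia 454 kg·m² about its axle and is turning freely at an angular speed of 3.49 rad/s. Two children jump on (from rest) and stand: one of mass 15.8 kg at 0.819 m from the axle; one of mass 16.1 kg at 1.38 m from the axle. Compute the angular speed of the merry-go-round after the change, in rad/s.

No external torque acts about the axle; L_before = L_after.
Added inertia Σmr² = (15.8)(0.819)² + (16.1)(1.38)² = 41.26 kg·m²; I_f = 454.0 + 41.26 = 495.3 kg·m².
ω_f = I_p ω_i / I_f = (454.0)(3.49) / 495.3 = 3.199 rad/s.

ω_f ≈ 3.20 rad/s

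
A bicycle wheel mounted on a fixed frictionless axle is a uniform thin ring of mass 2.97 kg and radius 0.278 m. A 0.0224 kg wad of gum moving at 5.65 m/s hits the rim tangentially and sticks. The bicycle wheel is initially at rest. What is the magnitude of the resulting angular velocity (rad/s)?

The axle reaction passes through the axle and exerts no torque about it; angular momentum about the axle is conserved through the impact.
I_p = (2.97)(0.278)² = 0.2295 kg·m². Taking the sense of the wad of gum's angular momentum as positive, L_{wad} = m v R = (0.0224)(5.65)(0.278) = 0.03518 kg·m²/s.
L_i = 0 + 0.03518 = 0.03518 kg·m²/s.
After sticking, I_f = I_p + m R² = 0.2295 + (0.0224)(0.278)² = 0.2313 kg·m².
ω_f = L_i / I_f = 0.03518 / 0.2313 = 0.1521 rad/s.

|ω_f| ≈ 0.152 rad/s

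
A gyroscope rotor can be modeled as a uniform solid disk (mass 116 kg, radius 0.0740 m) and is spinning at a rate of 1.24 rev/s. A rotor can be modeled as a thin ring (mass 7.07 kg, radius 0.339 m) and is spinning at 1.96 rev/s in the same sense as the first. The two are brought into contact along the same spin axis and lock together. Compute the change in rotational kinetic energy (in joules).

ΔKE ≈ -2.34 J

The coupling torques are internal; angular momentum about the shared axis is conserved.
Moments of inertia: I_A = ½(116)(0.0740)² = 0.3176 kg·m²; I_B = (7.07)(0.339)² = 0.8125 kg·m².
Taking A's sense as positive: L = (0.3176)(1.24) + (0.8125)(1.96) = 1.986 kg·m²·rev/s.
Combined I = 0.3176 + 0.8125 = 1.130 kg·m².
ω_f = L / I = 1.986 / 1.130 = 1.758 rev/s.
KE_i = ½ΣIω² = 71.25 J; KE_f = ½(1.130)(11.04)² = 68.91 J.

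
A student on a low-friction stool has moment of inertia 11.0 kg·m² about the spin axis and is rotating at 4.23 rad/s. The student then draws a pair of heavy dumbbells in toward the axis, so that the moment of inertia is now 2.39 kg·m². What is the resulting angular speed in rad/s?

Angular momentum about the spin axis is conserved since the torque about it is zero.
ω₂ = I₁ω₁ / I₂ = (11.00)(4.23 rad/s) / (2.390) = 19.47 rad/s.

ω₂ ≈ 19.5 rad/s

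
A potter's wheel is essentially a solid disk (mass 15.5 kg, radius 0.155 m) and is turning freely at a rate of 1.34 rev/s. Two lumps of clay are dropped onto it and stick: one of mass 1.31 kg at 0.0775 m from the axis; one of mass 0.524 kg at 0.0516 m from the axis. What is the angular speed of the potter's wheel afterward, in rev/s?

ω_f ≈ 1.28 rev/s

No external torque acts about the axis; L_before = L_after.
I_p = ½(15.5)(0.155)² = 0.1862 kg·m².
Added inertia Σmr² = (1.31)(0.0775)² + (0.524)(0.0516)² = 0.009263 kg·m²; I_f = 0.1862 + 0.009263 = 0.1955 kg·m².
ω_f = I_p ω_i / I_f = (0.1862)(1.34) / 0.1955 = 1.276 rev/s.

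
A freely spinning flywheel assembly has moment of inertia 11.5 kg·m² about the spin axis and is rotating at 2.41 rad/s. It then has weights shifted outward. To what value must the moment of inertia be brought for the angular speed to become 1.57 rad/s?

Angular momentum about the spin axis is conserved since the torque about it is zero.
I₂ = I₁ω₁ / ω₂ = (11.5)(2.41) / (1.57) = 17.65 kg·m².

I₂ ≈ 17.7 kg·m²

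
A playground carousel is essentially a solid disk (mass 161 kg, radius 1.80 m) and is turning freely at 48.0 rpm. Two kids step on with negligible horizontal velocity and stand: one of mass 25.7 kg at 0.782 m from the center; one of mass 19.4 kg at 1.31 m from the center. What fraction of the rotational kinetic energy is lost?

The added mass arrives with no angular momentum about the center, and any external torque about the center is negligible, so the system's angular momentum is conserved.
I_p = ½(161)(1.80)² = 260.8 kg·m².
Added inertia Σmr² = (25.7)(0.782)² + (19.4)(1.31)² = 49.01 kg·m²; I_f = 260.8 + 49.01 = 309.8 kg·m².
ω_f = I_p ω_i / I_f = (260.8)(48.0) / 309.8 = 40.41 rpm.
KE_i = ½(260.8)(5.027 rad/s)² = 3295 J; KE_f = ½(309.8)(4.231)² = 2774 J.
Fraction lost = 0.1582.

fraction ≈ 0.158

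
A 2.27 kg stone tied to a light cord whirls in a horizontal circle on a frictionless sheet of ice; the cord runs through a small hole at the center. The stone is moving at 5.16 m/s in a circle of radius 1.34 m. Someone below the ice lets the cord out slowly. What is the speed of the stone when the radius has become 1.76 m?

v₂ ≈ 3.93 m/s

The only horizontal force on the mass is along the cord (radial), so it exerts no torque about the hole and angular momentum m v r is conserved.
v₂ = v₁ r₁ / r₂ = (5.16)(1.34) / (1.76) = 3.929 m/s.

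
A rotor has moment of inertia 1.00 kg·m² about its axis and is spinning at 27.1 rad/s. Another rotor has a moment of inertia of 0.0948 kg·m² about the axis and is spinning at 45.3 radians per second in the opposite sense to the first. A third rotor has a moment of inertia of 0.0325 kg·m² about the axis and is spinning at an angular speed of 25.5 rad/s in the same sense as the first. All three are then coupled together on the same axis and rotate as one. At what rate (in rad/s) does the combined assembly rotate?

The coupling torques are internal; angular momentum about the shared axis is conserved.
Taking A's sense as positive: L = (1.000)(27.1) − (0.09480)(45.3) + (0.03250)(25.5) = 23.63 kg·m²·rad/s.
Combined I = 1.000 + 0.09480 + 0.03250 = 1.127 kg·m².
ω_f = L / I = 23.63 / 1.127 = 20.97 rad/s.

|ω_f| ≈ 21.0 rad/s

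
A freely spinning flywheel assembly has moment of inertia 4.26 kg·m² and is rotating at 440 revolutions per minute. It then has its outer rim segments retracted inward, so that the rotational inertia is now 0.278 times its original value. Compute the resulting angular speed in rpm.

With no external torque about the axis, L is conserved: I₁ω₁ = I₂ω₂.
I₂ = 0.278 × 4.26 = 1.184 kg·m².
ω₂ = I₁ω₁ / I₂ = (4.260)(440 rpm) / (1.184) = 1583 rpm.

ω₂ ≈ 1580 rpm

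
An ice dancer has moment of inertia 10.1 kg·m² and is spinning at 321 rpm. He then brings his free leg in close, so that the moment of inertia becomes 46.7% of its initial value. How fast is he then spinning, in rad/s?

With no external torque about the axis, L is conserved: I₁ω₁ = I₂ω₂.
I₂ = 0.467 × 10.1 = 4.717 kg·m².
ω₂ = I₁ω₁ / I₂ = (10.10)(321 rpm) / (4.717) = 687.4 rpm = 71.98 rad/s.

ω₂ ≈ 72.0 rad/s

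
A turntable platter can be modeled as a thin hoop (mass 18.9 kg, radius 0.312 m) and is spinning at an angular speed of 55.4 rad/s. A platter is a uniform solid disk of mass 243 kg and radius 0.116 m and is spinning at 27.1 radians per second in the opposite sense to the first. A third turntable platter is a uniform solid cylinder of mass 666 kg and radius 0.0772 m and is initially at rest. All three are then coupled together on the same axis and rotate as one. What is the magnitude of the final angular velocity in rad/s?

|ω_f| ≈ 10.6 rad/s

The coupling torques are internal; angular momentum about the shared axis is conserved.
Moments of inertia: I_A = (18.9)(0.312)² = 1.840 kg·m²; I_B = ½(243)(0.116)² = 1.635 kg·m²; I_C = ½(666)(0.0772)² = 1.985 kg·m².
Taking A's sense as positive: L = (1.840)(55.4) − (1.635)(27.1) = 57.62 kg·m²·rad/s.
Combined I = 1.840 + 1.635 + 1.985 = 5.459 kg·m².
ω_f = L / I = 57.62 / 5.459 = 10.55 rad/s.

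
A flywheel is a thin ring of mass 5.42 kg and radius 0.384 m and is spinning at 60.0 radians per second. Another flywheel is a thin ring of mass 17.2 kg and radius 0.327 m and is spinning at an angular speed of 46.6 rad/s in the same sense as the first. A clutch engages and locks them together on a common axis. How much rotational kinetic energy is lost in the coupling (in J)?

ΔKE lost ≈ 50.0 J

No external torque acts about the common axis, so total angular momentum is conserved.
Moments of inertia: I_A = (5.42)(0.384)² = 0.7992 kg·m²; I_B = (17.2)(0.327)² = 1.839 kg·m².
Taking A's sense as positive: L = (0.7992)(60.0) + (1.839)(46.6) = 133.7 kg·m²·rad/s.
Combined I = 0.7992 + 1.839 = 2.638 kg·m².
ω_f = L / I = 133.7 / 2.638 = 50.66 rad/s.
KE_i = ½ΣIω² = 3436 J; KE_f = ½(2.638)(50.66)² = 3386 J.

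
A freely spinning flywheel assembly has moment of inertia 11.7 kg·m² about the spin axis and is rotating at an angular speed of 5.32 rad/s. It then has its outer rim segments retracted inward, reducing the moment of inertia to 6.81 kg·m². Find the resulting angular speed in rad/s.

ω₂ ≈ 9.14 rad/s

No external torque acts about the spin axis, so angular momentum is conserved.
ω₂ = I₁ω₁ / I₂ = (11.70)(5.32 rad/s) / (6.810) = 9.140 rad/s.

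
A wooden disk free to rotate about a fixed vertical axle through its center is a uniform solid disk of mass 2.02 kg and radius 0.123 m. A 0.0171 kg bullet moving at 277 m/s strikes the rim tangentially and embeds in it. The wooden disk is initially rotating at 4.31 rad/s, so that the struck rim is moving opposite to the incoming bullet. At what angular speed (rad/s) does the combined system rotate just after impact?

The axle reaction passes through the axle and exerts no torque about it; angular momentum about the axle is conserved through the impact.
I_p = ½(2.02)(0.123)² = 0.01528 kg·m². Taking the sense of the bullet's angular momentum as positive, L_{bullet} = m v R = (0.0171)(277)(0.123) = 0.5826 kg·m²/s.
L_i = −I_p ω_p + m v R = −(0.01528)(4.31) + 0.5826 = 0.5168 kg·m²/s.
After sticking, I_f = I_p + m R² = 0.01528 + (0.0171)(0.123)² = 0.01554 kg·m².
ω_f = L_i / I_f = 0.5168 / 0.01554 = 33.26 rad/s.

|ω_f| ≈ 33.3 rad/s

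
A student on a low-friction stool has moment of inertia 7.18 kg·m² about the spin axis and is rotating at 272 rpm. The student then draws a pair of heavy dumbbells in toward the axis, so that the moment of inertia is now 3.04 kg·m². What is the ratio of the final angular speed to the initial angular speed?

ω₂/ω₁ ≈ 2.36

Angular momentum about the spin axis is conserved since the torque about it is zero.
ω₂/ω₁ = I₁/I₂ = 7.180 / 3.040 = 2.362.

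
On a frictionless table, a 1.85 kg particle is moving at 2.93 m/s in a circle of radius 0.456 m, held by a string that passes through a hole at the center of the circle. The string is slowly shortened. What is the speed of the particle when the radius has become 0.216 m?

Central (radial) force ⇒ zero torque about the center ⇒ m v r is constant.
v₂ = v₁ r₁ / r₂ = (2.93)(0.456) / (0.216) = 6.186 m/s.

v₂ ≈ 6.19 m/s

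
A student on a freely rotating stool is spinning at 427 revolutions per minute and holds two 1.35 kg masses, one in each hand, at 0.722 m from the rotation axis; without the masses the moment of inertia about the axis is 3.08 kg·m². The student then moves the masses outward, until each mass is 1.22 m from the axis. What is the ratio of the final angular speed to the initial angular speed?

ω₂/ω₁ ≈ 0.632

Angular momentum about the spin axis is conserved since the torque about it is zero.
I₁ = 3.08 + 2(1.35)(0.722)² = 4.487 kg·m²; I₂ = 3.08 + 2(1.35)(1.22)² = 7.099 kg·m².
ω₂/ω₁ = I₁/I₂ = 4.487 / 7.099 = 0.6322.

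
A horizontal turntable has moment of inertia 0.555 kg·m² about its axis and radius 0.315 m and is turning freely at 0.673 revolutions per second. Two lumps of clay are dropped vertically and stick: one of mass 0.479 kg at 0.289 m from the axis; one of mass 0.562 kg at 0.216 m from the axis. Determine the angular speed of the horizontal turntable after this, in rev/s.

The added mass arrives with no angular momentum about the axis, and any external torque about the axis is negligible, so the system's angular momentum is conserved.
Added inertia Σmr² = (0.479)(0.289)² + (0.562)(0.216)² = 0.06623 kg·m²; I_f = 0.5550 + 0.06623 = 0.6212 kg·m².
ω_f = I_p ω_i / I_f = (0.5550)(0.673) / 0.6212 = 0.6013 rev/s.

ω_f ≈ 0.601 rev/s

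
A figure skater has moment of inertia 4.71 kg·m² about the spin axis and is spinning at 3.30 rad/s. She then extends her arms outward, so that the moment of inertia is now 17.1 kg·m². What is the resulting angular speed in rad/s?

With no external torque about the axis, L is conserved: I₁ω₁ = I₂ω₂.
ω₂ = I₁ω₁ / I₂ = (4.710)(3.30 rad/s) / (17.10) = 0.9089 rad/s.

ω₂ ≈ 0.909 rad/s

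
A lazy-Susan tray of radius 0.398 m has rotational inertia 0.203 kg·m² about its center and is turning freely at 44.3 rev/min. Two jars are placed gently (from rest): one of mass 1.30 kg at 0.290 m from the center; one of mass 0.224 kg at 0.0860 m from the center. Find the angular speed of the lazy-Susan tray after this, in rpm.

The added mass arrives with no angular momentum about the center, and any external torque about the center is negligible, so the system's angular momentum is conserved.
Added inertia Σmr² = (1.30)(0.290)² + (0.224)(0.0860)² = 0.1110 kg·m²; I_f = 0.2030 + 0.1110 = 0.3140 kg·m².
ω_f = I_p ω_i / I_f = (0.2030)(44.3) / 0.3140 = 28.64 rpm.

ω_f ≈ 28.6 rpm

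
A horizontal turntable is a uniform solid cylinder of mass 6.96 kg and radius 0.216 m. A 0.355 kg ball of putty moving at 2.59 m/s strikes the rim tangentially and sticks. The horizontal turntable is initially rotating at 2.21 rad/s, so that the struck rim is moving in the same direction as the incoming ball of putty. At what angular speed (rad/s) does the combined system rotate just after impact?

About the axle the impulsive forces during the collision are internal, so angular momentum about that axis is conserved.
I_p = ½(6.96)(0.216)² = 0.1624 kg·m². Taking the sense of the ball of putty's angular momentum as positive, L_{ball} = m v R = (0.355)(2.59)(0.216) = 0.1986 kg·m²/s.
L_i = +I_p ω_p + m v R = +(0.1624)(2.21) + 0.1986 = 0.5574 kg·m²/s.
After sticking, I_f = I_p + m R² = 0.1624 + (0.355)(0.216)² = 0.1789 kg·m².
ω_f = L_i / I_f = 0.5574 / 0.1789 = 3.115 rad/s.

|ω_f| ≈ 3.12 rad/s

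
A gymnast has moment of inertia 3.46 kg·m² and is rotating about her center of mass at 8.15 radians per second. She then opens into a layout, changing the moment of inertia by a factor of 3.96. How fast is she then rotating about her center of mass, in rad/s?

With no external torque about the axis, L is conserved: I₁ω₁ = I₂ω₂.
I₂ = 3.96 × 3.46 = 13.70 kg·m².
ω₂ = I₁ω₁ / I₂ = (3.460)(8.15 rad/s) / (13.70) = 2.058 rad/s.

ω₂ ≈ 2.06 rad/s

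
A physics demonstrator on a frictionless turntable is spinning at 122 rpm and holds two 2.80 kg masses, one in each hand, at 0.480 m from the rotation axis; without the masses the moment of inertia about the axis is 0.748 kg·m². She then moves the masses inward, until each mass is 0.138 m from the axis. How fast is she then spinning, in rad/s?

ω₂ ≈ 30.5 rad/s

No external torque acts about the spin axis, so angular momentum is conserved.
I₁ = 0.748 + 2(2.80)(0.480)² = 2.038 kg·m²; I₂ = 0.748 + 2(2.80)(0.138)² = 0.8546 kg·m².
ω₂ = I₁ω₁ / I₂ = (2.038)(122 rpm) / (0.8546) = 291.0 rpm = 30.47 rad/s.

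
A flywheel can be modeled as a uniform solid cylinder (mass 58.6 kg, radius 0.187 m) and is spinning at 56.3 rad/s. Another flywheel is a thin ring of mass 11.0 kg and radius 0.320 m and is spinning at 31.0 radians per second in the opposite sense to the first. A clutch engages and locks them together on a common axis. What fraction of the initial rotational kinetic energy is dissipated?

fraction ≈ 0.944

The coupling torques are internal; angular momentum about the shared axis is conserved.
Moments of inertia: I_A = ½(58.6)(0.187)² = 1.025 kg·m²; I_B = (11.0)(0.320)² = 1.126 kg·m².
Taking A's sense as positive: L = (1.025)(56.3) − (1.126)(31.0) = 22.77 kg·m²·rad/s.
Combined I = 1.025 + 1.126 = 2.151 kg·m².
ω_f = L / I = 22.77 / 2.151 = 10.58 rad/s.
KE_i = ½ΣIω² = 2165 J; KE_f = ½(2.151)(10.58)² = 120.5 J.
Fraction dissipated = (KE_i − KE_f)/KE_i = 0.9444.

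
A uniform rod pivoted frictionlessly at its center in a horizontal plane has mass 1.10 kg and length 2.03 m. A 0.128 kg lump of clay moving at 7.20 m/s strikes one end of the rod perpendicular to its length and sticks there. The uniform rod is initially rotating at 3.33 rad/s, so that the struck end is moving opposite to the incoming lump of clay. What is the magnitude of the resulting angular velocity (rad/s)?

About the pivot the impulsive forces during the collision are internal, so angular momentum about that axis is conserved.
I_p = (1/12)(1.10)(2.03)² = 0.3777 kg·m². Taking the sense of the lump of clay's angular momentum as positive, L_{lump} = m v R = (0.128)(7.20)(2.03/2) = 0.9354 kg·m²/s.
L_i = −I_p ω_p + m v R = −(0.3777)(3.33) + 0.9354 = -0.3225 kg·m²/s.
After sticking, I_f = I_p + m R² = 0.3777 + (0.128)(2.03/2)² = 0.5096 kg·m².
ω_f = L_i / I_f = -0.3225 / 0.5096 = -0.6328 rad/s.

|ω_f| ≈ 0.633 rad/s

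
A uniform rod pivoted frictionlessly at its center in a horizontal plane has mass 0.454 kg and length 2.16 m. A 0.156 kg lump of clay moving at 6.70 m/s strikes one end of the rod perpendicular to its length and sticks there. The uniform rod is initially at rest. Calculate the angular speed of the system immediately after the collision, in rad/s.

|ω_f| ≈ 3.15 rad/s

About the pivot the impulsive forces during the collision are internal, so angular momentum about that axis is conserved.
I_p = (1/12)(0.454)(2.16)² = 0.1765 kg·m². Taking the sense of the lump of clay's angular momentum as positive, L_{lump} = m v R = (0.156)(6.70)(2.16/2) = 1.129 kg·m²/s.
L_i = 0 + 1.129 = 1.129 kg·m²/s.
After sticking, I_f = I_p + m R² = 0.1765 + (0.156)(2.16/2)² = 0.3585 kg·m².
ω_f = L_i / I_f = 1.129 / 0.3585 = 3.149 rad/s.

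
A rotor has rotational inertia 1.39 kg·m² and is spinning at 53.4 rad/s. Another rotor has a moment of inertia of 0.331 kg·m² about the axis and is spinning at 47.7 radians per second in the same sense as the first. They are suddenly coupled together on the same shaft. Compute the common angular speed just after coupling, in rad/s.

|ω_f| ≈ 52.3 rad/s

No external torque acts about the common axis, so total angular momentum is conserved.
Taking A's sense as positive: L = (1.390)(53.4) + (0.3310)(47.7) = 90.01 kg·m²·rad/s.
Combined I = 1.390 + 0.3310 = 1.721 kg·m².
ω_f = L / I = 90.01 / 1.721 = 52.30 rad/s.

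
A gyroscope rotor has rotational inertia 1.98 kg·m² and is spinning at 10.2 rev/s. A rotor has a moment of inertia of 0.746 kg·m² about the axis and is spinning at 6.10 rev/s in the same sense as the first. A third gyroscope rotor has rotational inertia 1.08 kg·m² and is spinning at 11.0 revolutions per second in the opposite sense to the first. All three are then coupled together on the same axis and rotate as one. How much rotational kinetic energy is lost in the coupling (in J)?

ΔKE lost ≈ 6340 J

The coupling torques are internal; angular momentum about the shared axis is conserved.
Taking A's sense as positive: L = (1.980)(10.2) + (0.7460)(6.10) − (1.080)(11.0) = 12.87 kg·m²·rev/s.
Combined I = 1.980 + 0.7460 + 1.080 = 3.806 kg·m².
ω_f = L / I = 12.87 / 3.806 = 3.381 rev/s.
KE_i = ½ΣIω² = 7194 J; KE_f = ½(3.806)(21.24)² = 858.6 J.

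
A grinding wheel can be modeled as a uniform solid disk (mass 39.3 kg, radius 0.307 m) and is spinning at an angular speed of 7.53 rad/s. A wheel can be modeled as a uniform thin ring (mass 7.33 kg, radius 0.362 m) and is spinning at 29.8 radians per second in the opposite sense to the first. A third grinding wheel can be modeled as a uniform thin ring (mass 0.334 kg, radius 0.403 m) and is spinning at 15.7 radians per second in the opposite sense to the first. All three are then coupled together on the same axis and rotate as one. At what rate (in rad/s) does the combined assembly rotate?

No external torque acts about the common axis, so total angular momentum is conserved.
Moments of inertia: I_A = ½(39.3)(0.307)² = 1.852 kg·m²; I_B = (7.33)(0.362)² = 0.9606 kg·m²; I_C = (0.334)(0.403)² = 0.05424 kg·m².
Taking A's sense as positive: L = (1.852)(7.53) − (0.9606)(29.8) − (0.05424)(15.7) = -15.53 kg·m²·rad/s.
Combined I = 1.852 + 0.9606 + 0.05424 = 2.867 kg·m².
ω_f = L / I = -15.53 / 2.867 = -5.417 rad/s.

|ω_f| ≈ 5.42 rad/s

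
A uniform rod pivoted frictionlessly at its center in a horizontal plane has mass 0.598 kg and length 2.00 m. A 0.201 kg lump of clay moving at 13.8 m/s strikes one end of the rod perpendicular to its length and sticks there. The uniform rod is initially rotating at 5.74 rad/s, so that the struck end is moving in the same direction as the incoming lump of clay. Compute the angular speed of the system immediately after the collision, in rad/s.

The axle reaction passes through the pivot and exerts no torque about it; angular momentum about the pivot is conserved through the impact.
I_p = (1/12)(0.598)(2.00)² = 0.1993 kg·m². Taking the sense of the lump of clay's angular momentum as positive, L_{lump} = m v R = (0.201)(13.8)(2.00/2) = 2.774 kg·m²/s.
L_i = +I_p ω_p + m v R = +(0.1993)(5.74) + 2.774 = 3.918 kg·m²/s.
After sticking, I_f = I_p + m R² = 0.1993 + (0.201)(2.00/2)² = 0.4003 kg·m².
ω_f = L_i / I_f = 3.918 / 0.4003 = 9.787 rad/s.

|ω_f| ≈ 9.79 rad/s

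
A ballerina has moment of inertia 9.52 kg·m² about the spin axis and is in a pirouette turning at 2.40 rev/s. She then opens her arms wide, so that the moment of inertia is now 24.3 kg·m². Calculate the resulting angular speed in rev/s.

ω₂ ≈ 0.940 rev/s

No external torque acts about the spin axis, so angular momentum is conserved.
ω₂ = I₁ω₁ / I₂ = (9.520)(2.40 rev/s) / (24.30) = 0.9402 rev/s.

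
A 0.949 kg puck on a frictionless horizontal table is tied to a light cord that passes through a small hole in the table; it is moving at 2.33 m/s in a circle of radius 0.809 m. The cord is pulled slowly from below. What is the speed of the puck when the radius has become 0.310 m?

v₂ ≈ 6.08 m/s

Central (radial) force ⇒ zero torque about the center ⇒ m v r is constant.
v₂ = v₁ r₁ / r₂ = (2.33)(0.809) / (0.310) = 6.081 m/s.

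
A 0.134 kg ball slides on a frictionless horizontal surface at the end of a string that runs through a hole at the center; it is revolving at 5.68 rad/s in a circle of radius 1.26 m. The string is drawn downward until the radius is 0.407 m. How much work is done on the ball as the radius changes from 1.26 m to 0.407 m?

The constraining force is radial, so m r² ω about the center is conserved.
ω₂ = ω₁ (r₁/r₂)² = (5.68)(1.26/0.407)² = 54.44 rad/s.
W = ΔKE = ½m(v₂² − v₁²) = 29.46 J.

W ≈ 29.5 J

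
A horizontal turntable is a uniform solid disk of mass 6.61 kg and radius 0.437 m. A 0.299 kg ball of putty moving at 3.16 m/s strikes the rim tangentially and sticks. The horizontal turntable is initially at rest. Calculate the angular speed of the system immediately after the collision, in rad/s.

|ω_f| ≈ 0.600 rad/s

About the axle the impulsive forces during the collision are internal, so angular momentum about that axis is conserved.
I_p = ½(6.61)(0.437)² = 0.6312 kg·m². Taking the sense of the ball of putty's angular momentum as positive, L_{ball} = m v R = (0.299)(3.16)(0.437) = 0.4129 kg·m²/s.
L_i = 0 + 0.4129 = 0.4129 kg·m²/s.
After sticking, I_f = I_p + m R² = 0.6312 + (0.299)(0.437)² = 0.6883 kg·m².
ω_f = L_i / I_f = 0.4129 / 0.6883 = 0.5999 rad/s.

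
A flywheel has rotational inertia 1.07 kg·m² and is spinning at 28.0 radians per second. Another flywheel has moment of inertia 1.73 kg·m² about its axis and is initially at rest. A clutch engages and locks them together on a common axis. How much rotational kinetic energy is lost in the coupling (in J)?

The coupling torques are internal; angular momentum about the shared axis is conserved.
Taking A's sense as positive: L = (1.070)(28.0) = 29.96 kg·m²·rad/s.
Combined I = 1.070 + 1.730 = 2.800 kg·m².
ω_f = L / I = 29.96 / 2.800 = 10.70 rad/s.
KE_i = ½ΣIω² = 419.4 J; KE_f = ½(2.800)(10.70)² = 160.3 J.

ΔKE lost ≈ 259 J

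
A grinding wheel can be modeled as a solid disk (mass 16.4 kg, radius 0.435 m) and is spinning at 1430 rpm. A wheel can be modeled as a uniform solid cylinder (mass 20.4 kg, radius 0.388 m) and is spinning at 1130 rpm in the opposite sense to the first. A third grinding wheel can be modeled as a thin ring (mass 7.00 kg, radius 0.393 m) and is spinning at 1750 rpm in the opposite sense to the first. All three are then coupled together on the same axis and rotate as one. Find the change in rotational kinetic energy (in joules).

No external torque acts about the common axis, so total angular momentum is conserved.
Moments of inertia: I_A = ½(16.4)(0.435)² = 1.552 kg·m²; I_B = ½(20.4)(0.388)² = 1.536 kg·m²; I_C = (7.00)(0.393)² = 1.081 kg·m².
Taking A's sense as positive: L = (1.552)(1430) − (1.536)(1130) − (1.081)(1750) = -1408 kg·m²·rpm.
Combined I = 1.552 + 1.536 + 1.081 = 4.168 kg·m².
ω_f = L / I = -1408 / 4.168 = -337.9 rpm.
KE_i = ½ΣIω² = 46300 J; KE_f = ½(4.168)(35.38)² = 2609 J.

ΔKE ≈ -43700 J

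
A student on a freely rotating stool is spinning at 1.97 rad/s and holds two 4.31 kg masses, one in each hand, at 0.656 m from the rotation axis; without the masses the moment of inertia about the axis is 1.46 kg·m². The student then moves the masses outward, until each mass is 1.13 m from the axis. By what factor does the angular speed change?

ω₂/ω₁ ≈ 0.415

Angular momentum about the spin axis is conserved since the torque about it is zero.
I₁ = 1.46 + 2(4.31)(0.656)² = 5.169 kg·m²; I₂ = 1.46 + 2(4.31)(1.13)² = 12.47 kg·m².
ω₂/ω₁ = I₁/I₂ = 5.169 / 12.47 = 0.4147.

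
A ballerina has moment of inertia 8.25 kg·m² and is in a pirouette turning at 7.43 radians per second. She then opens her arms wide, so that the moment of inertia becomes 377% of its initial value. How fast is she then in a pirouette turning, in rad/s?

With no external torque about the axis, L is conserved: I₁ω₁ = I₂ω₂.
I₂ = 3.77 × 8.25 = 31.10 kg·m².
ω₂ = I₁ω₁ / I₂ = (8.250)(7.43 rad/s) / (31.10) = 1.971 rad/s.

ω₂ ≈ 1.97 rad/s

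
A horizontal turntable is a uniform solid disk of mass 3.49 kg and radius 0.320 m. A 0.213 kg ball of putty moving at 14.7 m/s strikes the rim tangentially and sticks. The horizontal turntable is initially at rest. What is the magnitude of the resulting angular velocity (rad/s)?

|ω_f| ≈ 5.00 rad/s

About the axle the impulsive forces during the collision are internal, so angular momentum about that axis is conserved.
I_p = ½(3.49)(0.320)² = 0.1787 kg·m². Taking the sense of the ball of putty's angular momentum as positive, L_{ball} = m v R = (0.213)(14.7)(0.320) = 1.002 kg·m²/s.
L_i = 0 + 1.002 = 1.002 kg·m²/s.
After sticking, I_f = I_p + m R² = 0.1787 + (0.213)(0.320)² = 0.2005 kg·m².
ω_f = L_i / I_f = 1.002 / 0.2005 = 4.997 rad/s.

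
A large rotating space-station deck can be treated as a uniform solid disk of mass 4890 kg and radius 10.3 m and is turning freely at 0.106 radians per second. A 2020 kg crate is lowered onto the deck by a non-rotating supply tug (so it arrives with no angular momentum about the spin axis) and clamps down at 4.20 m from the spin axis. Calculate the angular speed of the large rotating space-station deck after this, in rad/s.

No external torque acts about the spin axis; L_before = L_after.
I_p = ½(4890)(10.3)² = 2.594e+05 kg·m².
Added inertia Σmr² = (2020)(4.20)² = 35630 kg·m²; I_f = 2.594e+05 + 35630 = 2.950e+05 kg·m².
ω_f = I_p ω_i / I_f = (2.594e+05)(0.106) / 2.950e+05 = 0.09320 rad/s.

ω_f ≈ 0.0932 rad/s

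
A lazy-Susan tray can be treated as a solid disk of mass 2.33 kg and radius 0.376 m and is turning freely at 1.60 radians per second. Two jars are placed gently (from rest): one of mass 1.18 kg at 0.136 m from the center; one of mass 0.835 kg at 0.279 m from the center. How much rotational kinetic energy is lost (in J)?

No external torque acts about the center; L_before = L_after.
I_p = ½(2.33)(0.376)² = 0.1647 kg·m².
Added inertia Σmr² = (1.18)(0.136)² + (0.835)(0.279)² = 0.08682 kg·m²; I_f = 0.1647 + 0.08682 = 0.2515 kg·m².
ω_f = I_p ω_i / I_f = (0.1647)(1.60) / 0.2515 = 1.048 rad/s.
KE_i = ½(0.1647)(1.600 rad/s)² = 0.2108 J; KE_f = ½(0.2515)(1.048)² = 0.1380 J.

energy lost ≈ 0.0728 J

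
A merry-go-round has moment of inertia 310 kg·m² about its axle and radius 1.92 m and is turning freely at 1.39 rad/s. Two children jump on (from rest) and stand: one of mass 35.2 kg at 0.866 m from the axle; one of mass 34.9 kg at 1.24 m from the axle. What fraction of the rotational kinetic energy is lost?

fraction ≈ 0.205

The added mass arrives with no angular momentum about the axle, and any external torque about the axle is negligible, so the system's angular momentum is conserved.
Added inertia Σmr² = (35.2)(0.866)² + (34.9)(1.24)² = 80.06 kg·m²; I_f = 310.0 + 80.06 = 390.1 kg·m².
ω_f = I_p ω_i / I_f = (310.0)(1.39) / 390.1 = 1.105 rad/s.
KE_i = ½(310.0)(1.390 rad/s)² = 299.5 J; KE_f = ½(390.1)(1.105)² = 238.0 J.
Fraction lost = 0.2053.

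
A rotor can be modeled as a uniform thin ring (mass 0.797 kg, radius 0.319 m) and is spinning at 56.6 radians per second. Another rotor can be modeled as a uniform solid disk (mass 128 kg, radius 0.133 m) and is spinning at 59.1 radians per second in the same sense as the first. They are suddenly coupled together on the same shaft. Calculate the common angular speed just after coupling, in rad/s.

|ω_f| ≈ 58.9 rad/s

The coupling torques are internal; angular momentum about the shared axis is conserved.
Moments of inertia: I_A = (0.797)(0.319)² = 0.08110 kg·m²; I_B = ½(128)(0.133)² = 1.132 kg·m².
Taking A's sense as positive: L = (0.08110)(56.6) + (1.132)(59.1) = 71.50 kg·m²·rad/s.
Combined I = 0.08110 + 1.132 = 1.213 kg·m².
ω_f = L / I = 71.50 / 1.213 = 58.93 rad/s.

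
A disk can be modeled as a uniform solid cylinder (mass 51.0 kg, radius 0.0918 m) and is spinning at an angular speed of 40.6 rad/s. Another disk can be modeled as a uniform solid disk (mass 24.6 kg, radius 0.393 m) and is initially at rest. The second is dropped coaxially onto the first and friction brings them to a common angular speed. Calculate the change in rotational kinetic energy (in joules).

No external torque acts about the common axis, so total angular momentum is conserved.
Moments of inertia: I_A = ½(51.0)(0.0918)² = 0.2149 kg·m²; I_B = ½(24.6)(0.393)² = 1.900 kg·m².
Taking A's sense as positive: L = (0.2149)(40.6) = 8.725 kg·m²·rad/s.
Combined I = 0.2149 + 1.900 = 2.115 kg·m².
ω_f = L / I = 8.725 / 2.115 = 4.126 rad/s.
KE_i = ½ΣIω² = 177.1 J; KE_f = ½(2.115)(4.126)² = 18.00 J.

ΔKE ≈ -159 J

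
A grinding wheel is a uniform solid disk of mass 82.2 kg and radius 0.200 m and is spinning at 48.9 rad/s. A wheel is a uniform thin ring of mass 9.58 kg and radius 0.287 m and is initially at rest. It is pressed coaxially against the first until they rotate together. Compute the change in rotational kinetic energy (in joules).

The coupling torques are internal; angular momentum about the shared axis is conserved.
Moments of inertia: I_A = ½(82.2)(0.200)² = 1.644 kg·m²; I_B = (9.58)(0.287)² = 0.7891 kg·m².
Taking A's sense as positive: L = (1.644)(48.9) = 80.39 kg·m²·rad/s.
Combined I = 1.644 + 0.7891 = 2.433 kg·m².
ω_f = L / I = 80.39 / 2.433 = 33.04 rad/s.
KE_i = ½ΣIω² = 1966 J; KE_f = ½(2.433)(33.04)² = 1328 J.

ΔKE ≈ -637 J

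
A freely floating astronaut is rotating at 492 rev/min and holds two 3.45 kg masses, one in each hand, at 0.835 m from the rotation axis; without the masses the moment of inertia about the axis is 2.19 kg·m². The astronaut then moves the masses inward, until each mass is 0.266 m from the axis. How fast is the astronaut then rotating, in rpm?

ω₂ ≈ 1290 rpm

Angular momentum about the spin axis is conserved since the torque about it is zero.
I₁ = 2.19 + 2(3.45)(0.835)² = 7.001 kg·m²; I₂ = 2.19 + 2(3.45)(0.266)² = 2.678 kg·m².
ω₂ = I₁ω₁ / I₂ = (7.001)(492 rpm) / (2.678) = 1286 rpm.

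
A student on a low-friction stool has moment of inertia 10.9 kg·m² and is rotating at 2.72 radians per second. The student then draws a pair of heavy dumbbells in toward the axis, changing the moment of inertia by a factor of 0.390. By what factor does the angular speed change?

ω₂/ω₁ ≈ 2.56

No external torque acts about the spin axis, so angular momentum is conserved.
I₂ = 0.390 × 10.9 = 4.251 kg·m².
ω₂/ω₁ = I₁/I₂ = 10.90 / 4.251 = 2.564.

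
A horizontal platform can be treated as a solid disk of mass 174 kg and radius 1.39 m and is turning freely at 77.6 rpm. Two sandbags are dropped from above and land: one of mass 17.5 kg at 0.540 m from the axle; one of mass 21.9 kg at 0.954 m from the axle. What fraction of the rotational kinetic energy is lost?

fraction ≈ 0.130

The added mass arrives with no angular momentum about the axle, and any external torque about the axle is negligible, so the system's angular momentum is conserved.
I_p = ½(174)(1.39)² = 168.1 kg·m².
Added inertia Σmr² = (17.5)(0.540)² + (21.9)(0.954)² = 25.03 kg·m²; I_f = 168.1 + 25.03 = 193.1 kg·m².
ω_f = I_p ω_i / I_f = (168.1)(77.6) / 193.1 = 67.54 rpm.
KE_i = ½(168.1)(8.126 rad/s)² = 5550 J; KE_f = ½(193.1)(7.073)² = 4831 J.
Fraction lost = 0.1296.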